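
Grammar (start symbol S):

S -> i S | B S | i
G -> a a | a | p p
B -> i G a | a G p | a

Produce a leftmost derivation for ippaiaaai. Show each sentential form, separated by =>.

S => BS => iGaS => ippaS => ippaBS => ippaiGaS => ippaiaaS => ippaiaaBS => ippaiaaaS => ippaiaaai

S => BS   [S -> B S]
BS => iGaS   [B -> i G a]
iGaS => ippaS   [G -> p p]
ippaS => ippaBS   [S -> B S]
ippaBS => ippaiGaS   [B -> i G a]
ippaiGaS => ippaiaaS   [G -> a]
ippaiaaS => ippaiaaBS   [S -> B S]
ippaiaaBS => ippaiaaaS   [B -> a]
ippaiaaaS => ippaiaaai   [S -> i]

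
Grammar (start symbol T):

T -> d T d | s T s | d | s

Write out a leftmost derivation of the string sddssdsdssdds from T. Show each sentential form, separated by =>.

T=>sTs=>sdTds=>sddTdds=>sddsTsdds=>sddssTssdds=>sddssdTdssdds=>sddssdsdssdds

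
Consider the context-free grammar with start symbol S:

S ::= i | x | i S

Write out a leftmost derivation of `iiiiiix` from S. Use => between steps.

S=>iS=>iiS=>iiiS=>iiiiS=>iiiiiS=>iiiiiiS=>iiiiiix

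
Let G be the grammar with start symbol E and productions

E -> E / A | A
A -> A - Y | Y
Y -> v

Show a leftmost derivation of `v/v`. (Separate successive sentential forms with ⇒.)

E ⇒ E/A ⇒ A/A ⇒ Y/A ⇒ v/A ⇒ v/Y ⇒ v/v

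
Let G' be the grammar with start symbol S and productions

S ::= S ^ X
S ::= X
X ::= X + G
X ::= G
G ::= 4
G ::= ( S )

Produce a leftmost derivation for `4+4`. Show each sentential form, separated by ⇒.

S ⇒ X ⇒ X+G ⇒ G+G ⇒ 4+G ⇒ 4+4

S ⇒ X   [S ::= X]
X ⇒ X+G   [X ::= X + G]
X+G ⇒ G+G   [X ::= G]
G+G ⇒ 4+G   [G ::= 4]
4+G ⇒ 4+4   [G ::= 4]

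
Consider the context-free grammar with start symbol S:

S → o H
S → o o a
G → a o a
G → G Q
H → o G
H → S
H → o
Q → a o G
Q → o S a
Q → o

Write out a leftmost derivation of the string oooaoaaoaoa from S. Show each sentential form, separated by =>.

S => oH => oS => ooH => oooG => oooGQ => oooaoaQ => oooaoaaoG => oooaoaaoaoa

S => oH   [S → o H]
oH => oS   [H → S]
oS => ooH   [S → o H]
ooH => oooG   [H → o G]
oooG => oooGQ   [G → G Q]
oooGQ => oooaoaQ   [G → a o a]
oooaoaQ => oooaoaaoG   [Q → a o G]
oooaoaaoG => oooaoaaoaoa   [G → a o a]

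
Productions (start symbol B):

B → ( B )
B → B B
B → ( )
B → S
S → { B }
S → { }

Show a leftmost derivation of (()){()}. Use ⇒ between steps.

B ⇒ BB   [B → B B]
BB ⇒ (B)B   [B → ( B )]
(B)B ⇒ (())B   [B → ( )]
(())B ⇒ (())S   [B → S]
(())S ⇒ (()){B}   [S → { B }]
(()){B} ⇒ (()){()}   [B → ( )]

B⇒BB⇒(B)B⇒(())B⇒(())S⇒(()){B}⇒(()){()}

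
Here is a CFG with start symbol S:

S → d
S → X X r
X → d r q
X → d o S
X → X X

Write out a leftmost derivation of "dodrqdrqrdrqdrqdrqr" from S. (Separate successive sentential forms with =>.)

S=>XXr=>XXXr=>XXXXr=>doSXXXr=>doXXrXXXr=>dodrqXrXXXr=>dodrqdrqrXXXr=>dodrqdrqrdrqXXr=>dodrqdrqrdrqdrqXr=>dodrqdrqrdrqdrqdrqr

S => XXr   [S → X X r]
XXr => XXXr   [X → X X]
XXXr => XXXXr   [X → X X]
XXXXr => doSXXXr   [X → d o S]
doSXXXr => doXXrXXXr   [S → X X r]
doXXrXXXr => dodrqXrXXXr   [X → d r q]
dodrqXrXXXr => dodrqdrqrXXXr   [X → d r q]
dodrqdrqrXXXr => dodrqdrqrdrqXXr   [X → d r q]
dodrqdrqrdrqXXr => dodrqdrqrdrqdrqXr   [X → d r q]
dodrqdrqrdrqdrqXr => dodrqdrqrdrqdrqdrqr   [X → d r q]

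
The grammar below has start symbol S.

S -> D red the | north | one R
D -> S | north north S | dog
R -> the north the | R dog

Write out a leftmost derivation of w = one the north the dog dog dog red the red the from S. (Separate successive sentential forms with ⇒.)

S ⇒ D red the ⇒ S red the ⇒ D red the red the ⇒ S red the red the ⇒ one R red the red the ⇒ one R dog red the red the ⇒ one R dog dog red the red the ⇒ one R dog dog dog red the red the ⇒ one the north the dog dog dog red the red the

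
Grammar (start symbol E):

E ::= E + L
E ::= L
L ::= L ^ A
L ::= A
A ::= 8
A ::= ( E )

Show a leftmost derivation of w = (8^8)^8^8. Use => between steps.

E=>L=>L^A=>L^A^A=>A^A^A=>(E)^A^A=>(L)^A^A=>(L^A)^A^A=>(A^A)^A^A=>(8^A)^A^A=>(8^8)^A^A=>(8^8)^8^A=>(8^8)^8^8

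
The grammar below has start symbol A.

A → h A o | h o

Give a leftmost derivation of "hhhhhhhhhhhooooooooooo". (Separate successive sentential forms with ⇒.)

A ⇒ hAo   [A → h A o]
hAo ⇒ hhAoo   [A → h A o]
hhAoo ⇒ hhhAooo   [A → h A o]
hhhAooo ⇒ hhhhAoooo   [A → h A o]
hhhhAoooo ⇒ hhhhhAooooo   [A → h A o]
hhhhhAooooo ⇒ hhhhhhAoooooo   [A → h A o]
hhhhhhAoooooo ⇒ hhhhhhhAooooooo   [A → h A o]
hhhhhhhAooooooo ⇒ hhhhhhhhAoooooooo   [A → h A o]
hhhhhhhhAoooooooo ⇒ hhhhhhhhhAooooooooo   [A → h A o]
hhhhhhhhhAooooooooo ⇒ hhhhhhhhhhAoooooooooo   [A → h A o]
hhhhhhhhhhAoooooooooo ⇒ hhhhhhhhhhhooooooooooo   [A → h o]

A ⇒ hAo ⇒ hhAoo ⇒ hhhAooo ⇒ hhhhAoooo ⇒ hhhhhAooooo ⇒ hhhhhhAoooooo ⇒ hhhhhhhAooooooo ⇒ hhhhhhhhAoooooooo ⇒ hhhhhhhhhAooooooooo ⇒ hhhhhhhhhhAoooooooooo ⇒ hhhhhhhhhhhooooooooooo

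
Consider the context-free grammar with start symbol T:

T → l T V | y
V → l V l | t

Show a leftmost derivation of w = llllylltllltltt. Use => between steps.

T => lTV   [T → l T V]
lTV => llTVV   [T → l T V]
llTVV => lllTVVV   [T → l T V]
lllTVVV => llllTVVVV   [T → l T V]
llllTVVVV => llllyVVVV   [T → y]
llllyVVVV => llllylVlVVV   [V → l V l]
llllylVlVVV => llllyllVllVVV   [V → l V l]
llllyllVllVVV => llllylltllVVV   [V → t]
llllylltllVVV => llllylltlllVlVV   [V → l V l]
llllylltlllVlVV => llllylltllltlVV   [V → t]
llllylltllltlVV => llllylltllltltV   [V → t]
llllylltllltltV => llllylltllltltt   [V → t]

T => lTV => llTVV => lllTVVV => llllTVVVV => llllyVVVV => llllylVlVVV => llllyllVllVVV => llllylltllVVV => llllylltlllVlVV => llllylltllltlVV => llllylltllltltV => llllylltllltltt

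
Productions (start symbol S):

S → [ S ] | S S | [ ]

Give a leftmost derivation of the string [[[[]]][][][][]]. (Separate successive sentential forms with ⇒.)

S ⇒ [S] ⇒ [SS] ⇒ [[S]S] ⇒ [[[S]]S] ⇒ [[[[]]]S] ⇒ [[[[]]]SS] ⇒ [[[[]]]SSS] ⇒ [[[[]]][]SS] ⇒ [[[[]]][][]S] ⇒ [[[[]]][][]SS] ⇒ [[[[]]][][][]S] ⇒ [[[[]]][][][][]]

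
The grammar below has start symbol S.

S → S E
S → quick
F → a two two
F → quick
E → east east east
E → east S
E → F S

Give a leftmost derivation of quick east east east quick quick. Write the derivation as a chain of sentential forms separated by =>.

S => S E => S E E => quick E E => quick east east east E => quick east east east F S => quick east east east quick S => quick east east east quick quick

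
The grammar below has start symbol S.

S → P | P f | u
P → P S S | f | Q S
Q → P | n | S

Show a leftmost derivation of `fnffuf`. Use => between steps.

S=>Pf=>PSSf=>fSSf=>fPSf=>fQSSf=>fnSSf=>fnPfSf=>fnffSf=>fnffuf

S => Pf   [S → P f]
Pf => PSSf   [P → P S S]
PSSf => fSSf   [P → f]
fSSf => fPSf   [S → P]
fPSf => fQSSf   [P → Q S]
fQSSf => fnSSf   [Q → n]
fnSSf => fnPfSf   [S → P f]
fnPfSf => fnffSf   [P → f]
fnffSf => fnffuf   [S → u]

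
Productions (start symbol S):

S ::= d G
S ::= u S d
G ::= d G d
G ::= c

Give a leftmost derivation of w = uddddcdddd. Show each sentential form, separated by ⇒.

S ⇒ uSd ⇒ udGd ⇒ uddGdd ⇒ udddGddd ⇒ uddddGdddd ⇒ uddddcdddd

S ⇒ uSd   [S ::= u S d]
uSd ⇒ udGd   [S ::= d G]
udGd ⇒ uddGdd   [G ::= d G d]
uddGdd ⇒ udddGddd   [G ::= d G d]
udddGddd ⇒ uddddGdddd   [G ::= d G d]
uddddGdddd ⇒ uddddcdddd   [G ::= c]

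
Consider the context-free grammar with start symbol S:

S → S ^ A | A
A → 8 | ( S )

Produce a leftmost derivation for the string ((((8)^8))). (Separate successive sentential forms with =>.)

S=>A=>(S)=>(A)=>((S))=>((A))=>(((S)))=>(((S^A)))=>(((A^A)))=>((((S)^A)))=>((((A)^A)))=>((((8)^A)))=>((((8)^8)))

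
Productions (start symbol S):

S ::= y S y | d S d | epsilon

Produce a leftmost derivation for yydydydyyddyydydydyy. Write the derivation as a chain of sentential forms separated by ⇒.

S ⇒ ySy   [S ::= y S y]
ySy ⇒ yySyy   [S ::= y S y]
yySyy ⇒ yydSdyy   [S ::= d S d]
yydSdyy ⇒ yydySydyy   [S ::= y S y]
yydySydyy ⇒ yydydSdydyy   [S ::= d S d]
yydydSdydyy ⇒ yydydySydydyy   [S ::= y S y]
yydydySydydyy ⇒ yydydydSdydydyy   [S ::= d S d]
yydydydSdydydyy ⇒ yydydydySydydydyy   [S ::= y S y]
yydydydySydydydyy ⇒ yydydydyySyydydydyy   [S ::= y S y]
yydydydyySyydydydyy ⇒ yydydydyydSdyydydydyy   [S ::= d S d]
yydydydyydSdyydydydyy ⇒ yydydydyyddyydydydyy   [S ::= epsilon]

S ⇒ ySy ⇒ yySyy ⇒ yydSdyy ⇒ yydySydyy ⇒ yydydSdydyy ⇒ yydydySydydyy ⇒ yydydydSdydydyy ⇒ yydydydySydydydyy ⇒ yydydydyySyydydydyy ⇒ yydydydyydSdyydydydyy ⇒ yydydydyyddyydydydyy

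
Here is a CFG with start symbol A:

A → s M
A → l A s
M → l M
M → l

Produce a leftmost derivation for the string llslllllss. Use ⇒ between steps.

A⇒lAs⇒llAss⇒llsMss⇒llslMss⇒llsllMss⇒llslllMss⇒llsllllMss⇒llslllllss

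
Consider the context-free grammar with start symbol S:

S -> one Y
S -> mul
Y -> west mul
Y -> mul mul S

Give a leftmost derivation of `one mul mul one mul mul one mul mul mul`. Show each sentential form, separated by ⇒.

S ⇒ one Y   [S -> one Y]
one Y ⇒ one mul mul S   [Y -> mul mul S]
one mul mul S ⇒ one mul mul one Y   [S -> one Y]
one mul mul one Y ⇒ one mul mul one mul mul S   [Y -> mul mul S]
one mul mul one mul mul S ⇒ one mul mul one mul mul one Y   [S -> one Y]
one mul mul one mul mul one Y ⇒ one mul mul one mul mul one mul mul S   [Y -> mul mul S]
one mul mul one mul mul one mul mul S ⇒ one mul mul one mul mul one mul mul mul   [S -> mul]

S ⇒ one Y ⇒ one mul mul S ⇒ one mul mul one Y ⇒ one mul mul one mul mul S ⇒ one mul mul one mul mul one Y ⇒ one mul mul one mul mul one mul mul S ⇒ one mul mul one mul mul one mul mul mul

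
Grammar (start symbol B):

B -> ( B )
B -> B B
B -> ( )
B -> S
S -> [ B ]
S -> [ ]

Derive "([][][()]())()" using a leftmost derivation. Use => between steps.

B => BB => (B)B => (BB)B => (SB)B => ([]B)B => ([]BB)B => ([]SB)B => ([][]B)B => ([][]BB)B => ([][]SB)B => ([][][B]B)B => ([][][()]B)B => ([][][()]())B => ([][][()]())()

B => BB   [B -> B B]
BB => (B)B   [B -> ( B )]
(B)B => (BB)B   [B -> B B]
(BB)B => (SB)B   [B -> S]
(SB)B => ([]B)B   [S -> [ ]]
([]B)B => ([]BB)B   [B -> B B]
([]BB)B => ([]SB)B   [B -> S]
([]SB)B => ([][]B)B   [S -> [ ]]
([][]B)B => ([][]BB)B   [B -> B B]
([][]BB)B => ([][]SB)B   [B -> S]
([][]SB)B => ([][][B]B)B   [S -> [ B ]]
([][][B]B)B => ([][][()]B)B   [B -> ( )]
([][][()]B)B => ([][][()]())B   [B -> ( )]
([][][()]())B => ([][][()]())()   [B -> ( )]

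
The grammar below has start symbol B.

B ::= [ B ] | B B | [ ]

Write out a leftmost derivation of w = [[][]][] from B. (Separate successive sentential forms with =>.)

B => BB => [B]B => [BB]B => [[]B]B => [[][]]B => [[][]][]

B => BB   [B ::= B B]
BB => [B]B   [B ::= [ B ]]
[B]B => [BB]B   [B ::= B B]
[BB]B => [[]B]B   [B ::= [ ]]
[[]B]B => [[][]]B   [B ::= [ ]]
[[][]]B => [[][]][]   [B ::= [ ]]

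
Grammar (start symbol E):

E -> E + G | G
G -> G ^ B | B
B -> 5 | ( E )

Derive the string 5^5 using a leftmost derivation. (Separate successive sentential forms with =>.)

E => G => G^B => B^B => 5^B => 5^5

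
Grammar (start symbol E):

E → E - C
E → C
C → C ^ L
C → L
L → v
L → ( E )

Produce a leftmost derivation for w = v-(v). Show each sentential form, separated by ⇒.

E ⇒ E-C ⇒ C-C ⇒ L-C ⇒ v-C ⇒ v-L ⇒ v-(E) ⇒ v-(C) ⇒ v-(L) ⇒ v-(v)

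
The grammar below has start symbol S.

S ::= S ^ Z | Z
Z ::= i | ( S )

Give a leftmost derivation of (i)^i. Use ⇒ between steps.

S⇒S^Z⇒Z^Z⇒(S)^Z⇒(Z)^Z⇒(i)^Z⇒(i)^i

S ⇒ S^Z   [S ::= S ^ Z]
S^Z ⇒ Z^Z   [S ::= Z]
Z^Z ⇒ (S)^Z   [Z ::= ( S )]
(S)^Z ⇒ (Z)^Z   [S ::= Z]
(Z)^Z ⇒ (i)^Z   [Z ::= i]
(i)^Z ⇒ (i)^i   [Z ::= i]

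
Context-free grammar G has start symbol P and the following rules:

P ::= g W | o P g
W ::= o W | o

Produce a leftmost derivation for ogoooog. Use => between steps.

P => oPg => ogWg => ogoWg => ogooWg => ogoooWg => ogoooog

P => oPg   [P ::= o P g]
oPg => ogWg   [P ::= g W]
ogWg => ogoWg   [W ::= o W]
ogoWg => ogooWg   [W ::= o W]
ogooWg => ogoooWg   [W ::= o W]
ogoooWg => ogoooog   [W ::= o]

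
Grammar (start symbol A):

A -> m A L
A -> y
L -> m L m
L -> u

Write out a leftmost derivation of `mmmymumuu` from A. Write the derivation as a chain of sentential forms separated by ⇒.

A ⇒ mAL   [A -> m A L]
mAL ⇒ mmALL   [A -> m A L]
mmALL ⇒ mmmALLL   [A -> m A L]
mmmALLL ⇒ mmmyLLL   [A -> y]
mmmyLLL ⇒ mmmymLmLL   [L -> m L m]
mmmymLmLL ⇒ mmmymumLL   [L -> u]
mmmymumLL ⇒ mmmymumuL   [L -> u]
mmmymumuL ⇒ mmmymumuu   [L -> u]

A ⇒ mAL ⇒ mmALL ⇒ mmmALLL ⇒ mmmyLLL ⇒ mmmymLmLL ⇒ mmmymumLL ⇒ mmmymumuL ⇒ mmmymumuu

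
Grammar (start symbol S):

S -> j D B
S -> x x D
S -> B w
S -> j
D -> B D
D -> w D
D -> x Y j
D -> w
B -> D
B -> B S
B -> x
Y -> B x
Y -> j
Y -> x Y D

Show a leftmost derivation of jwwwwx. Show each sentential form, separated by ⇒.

S ⇒ jDB   [S -> j D B]
jDB ⇒ jBDB   [D -> B D]
jBDB ⇒ jDDB   [B -> D]
jDDB ⇒ jBDDB   [D -> B D]
jBDDB ⇒ jDDDB   [B -> D]
jDDDB ⇒ jwDDDB   [D -> w D]
jwDDDB ⇒ jwwDDB   [D -> w]
jwwDDB ⇒ jwwwDB   [D -> w]
jwwwDB ⇒ jwwwwB   [D -> w]
jwwwwB ⇒ jwwwwx   [B -> x]

S ⇒ jDB ⇒ jBDB ⇒ jDDB ⇒ jBDDB ⇒ jDDDB ⇒ jwDDDB ⇒ jwwDDB ⇒ jwwwDB ⇒ jwwwwB ⇒ jwwwwx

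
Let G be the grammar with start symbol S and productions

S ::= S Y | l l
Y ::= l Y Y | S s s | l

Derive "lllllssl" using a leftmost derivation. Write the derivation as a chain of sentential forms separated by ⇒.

S ⇒ SY ⇒ SYY ⇒ SYYY ⇒ llYYY ⇒ lllYY ⇒ lllSssY ⇒ lllllssY ⇒ lllllssl

S ⇒ SY   [S ::= S Y]
SY ⇒ SYY   [S ::= S Y]
SYY ⇒ SYYY   [S ::= S Y]
SYYY ⇒ llYYY   [S ::= l l]
llYYY ⇒ lllYY   [Y ::= l]
lllYY ⇒ lllSssY   [Y ::= S s s]
lllSssY ⇒ lllllssY   [S ::= l l]
lllllssY ⇒ lllllssl   [Y ::= l]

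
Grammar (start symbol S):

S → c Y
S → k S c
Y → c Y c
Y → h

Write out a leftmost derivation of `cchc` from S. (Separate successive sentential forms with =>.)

S=>cY=>ccYc=>cchc

S => cY   [S → c Y]
cY => ccYc   [Y → c Y c]
ccYc => cchc   [Y → h]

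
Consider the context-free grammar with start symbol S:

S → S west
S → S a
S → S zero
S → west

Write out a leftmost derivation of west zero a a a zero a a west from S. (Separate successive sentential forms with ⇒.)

S ⇒ S west   [S → S west]
S west ⇒ S a west   [S → S a]
S a west ⇒ S a a west   [S → S a]
S a a west ⇒ S zero a a west   [S → S zero]
S zero a a west ⇒ S a zero a a west   [S → S a]
S a zero a a west ⇒ S a a zero a a west   [S → S a]
S a a zero a a west ⇒ S a a a zero a a west   [S → S a]
S a a a zero a a west ⇒ S zero a a a zero a a west   [S → S zero]
S zero a a a zero a a west ⇒ west zero a a a zero a a west   [S → west]

S ⇒ S west ⇒ S a west ⇒ S a a west ⇒ S zero a a west ⇒ S a zero a a west ⇒ S a a zero a a west ⇒ S a a a zero a a west ⇒ S zero a a a zero a a west ⇒ west zero a a a zero a a west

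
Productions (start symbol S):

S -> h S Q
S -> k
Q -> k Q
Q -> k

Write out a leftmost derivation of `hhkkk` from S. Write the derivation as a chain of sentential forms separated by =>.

S => hSQ => hhSQQ => hhkQQ => hhkkQ => hhkkk

S => hSQ   [S -> h S Q]
hSQ => hhSQQ   [S -> h S Q]
hhSQQ => hhkQQ   [S -> k]
hhkQQ => hhkkQ   [Q -> k]
hhkkQ => hhkkk   [Q -> k]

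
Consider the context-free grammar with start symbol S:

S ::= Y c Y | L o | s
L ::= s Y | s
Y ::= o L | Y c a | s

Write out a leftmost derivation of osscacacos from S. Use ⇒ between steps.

S ⇒ YcY   [S ::= Y c Y]
YcY ⇒ YcacY   [Y ::= Y c a]
YcacY ⇒ oLcacY   [Y ::= o L]
oLcacY ⇒ osYcacY   [L ::= s Y]
osYcacY ⇒ osYcacacY   [Y ::= Y c a]
osYcacacY ⇒ osscacacY   [Y ::= s]
osscacacY ⇒ osscacacoL   [Y ::= o L]
osscacacoL ⇒ osscacacos   [L ::= s]

S ⇒ YcY ⇒ YcacY ⇒ oLcacY ⇒ osYcacY ⇒ osYcacacY ⇒ osscacacY ⇒ osscacacoL ⇒ osscacacos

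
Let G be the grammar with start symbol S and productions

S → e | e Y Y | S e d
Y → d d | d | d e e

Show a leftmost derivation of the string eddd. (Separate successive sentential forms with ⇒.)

S ⇒ eYY ⇒ edY ⇒ eddd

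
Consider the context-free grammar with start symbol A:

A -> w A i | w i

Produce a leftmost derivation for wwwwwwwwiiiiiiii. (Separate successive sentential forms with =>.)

A => wAi   [A -> w A i]
wAi => wwAii   [A -> w A i]
wwAii => wwwAiii   [A -> w A i]
wwwAiii => wwwwAiiii   [A -> w A i]
wwwwAiiii => wwwwwAiiiii   [A -> w A i]
wwwwwAiiiii => wwwwwwAiiiiii   [A -> w A i]
wwwwwwAiiiiii => wwwwwwwAiiiiiii   [A -> w A i]
wwwwwwwAiiiiiii => wwwwwwwwiiiiiiii   [A -> w i]

A=>wAi=>wwAii=>wwwAiii=>wwwwAiiii=>wwwwwAiiiii=>wwwwwwAiiiiii=>wwwwwwwAiiiiiii=>wwwwwwwwiiiiiiii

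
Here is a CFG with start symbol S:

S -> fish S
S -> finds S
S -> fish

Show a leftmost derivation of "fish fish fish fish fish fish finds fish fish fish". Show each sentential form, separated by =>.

S => fish S => fish fish S => fish fish fish S => fish fish fish fish S => fish fish fish fish fish S => fish fish fish fish fish fish S => fish fish fish fish fish fish finds S => fish fish fish fish fish fish finds fish S => fish fish fish fish fish fish finds fish fish S => fish fish fish fish fish fish finds fish fish fish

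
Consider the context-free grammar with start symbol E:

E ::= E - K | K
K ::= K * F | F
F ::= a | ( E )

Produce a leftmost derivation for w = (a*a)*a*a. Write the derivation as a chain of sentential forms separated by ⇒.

E ⇒ K ⇒ K*F ⇒ K*F*F ⇒ F*F*F ⇒ (E)*F*F ⇒ (K)*F*F ⇒ (K*F)*F*F ⇒ (F*F)*F*F ⇒ (a*F)*F*F ⇒ (a*a)*F*F ⇒ (a*a)*a*F ⇒ (a*a)*a*a

E ⇒ K   [E ::= K]
K ⇒ K*F   [K ::= K * F]
K*F ⇒ K*F*F   [K ::= K * F]
K*F*F ⇒ F*F*F   [K ::= F]
F*F*F ⇒ (E)*F*F   [F ::= ( E )]
(E)*F*F ⇒ (K)*F*F   [E ::= K]
(K)*F*F ⇒ (K*F)*F*F   [K ::= K * F]
(K*F)*F*F ⇒ (F*F)*F*F   [K ::= F]
(F*F)*F*F ⇒ (a*F)*F*F   [F ::= a]
(a*F)*F*F ⇒ (a*a)*F*F   [F ::= a]
(a*a)*F*F ⇒ (a*a)*a*F   [F ::= a]
(a*a)*a*F ⇒ (a*a)*a*a   [F ::= a]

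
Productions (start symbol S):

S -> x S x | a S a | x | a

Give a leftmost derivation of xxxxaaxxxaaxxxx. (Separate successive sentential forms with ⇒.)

S ⇒ xSx   [S -> x S x]
xSx ⇒ xxSxx   [S -> x S x]
xxSxx ⇒ xxxSxxx   [S -> x S x]
xxxSxxx ⇒ xxxxSxxxx   [S -> x S x]
xxxxSxxxx ⇒ xxxxaSaxxxx   [S -> a S a]
xxxxaSaxxxx ⇒ xxxxaaSaaxxxx   [S -> a S a]
xxxxaaSaaxxxx ⇒ xxxxaaxSxaaxxxx   [S -> x S x]
xxxxaaxSxaaxxxx ⇒ xxxxaaxxxaaxxxx   [S -> x]

S ⇒ xSx ⇒ xxSxx ⇒ xxxSxxx ⇒ xxxxSxxxx ⇒ xxxxaSaxxxx ⇒ xxxxaaSaaxxxx ⇒ xxxxaaxSxaaxxxx ⇒ xxxxaaxxxaaxxxx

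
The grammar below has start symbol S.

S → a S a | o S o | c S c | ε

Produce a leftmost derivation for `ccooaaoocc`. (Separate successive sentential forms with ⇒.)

S⇒cSc⇒ccScc⇒ccoSocc⇒ccooSoocc⇒ccooaSaoocc⇒ccooaaoocc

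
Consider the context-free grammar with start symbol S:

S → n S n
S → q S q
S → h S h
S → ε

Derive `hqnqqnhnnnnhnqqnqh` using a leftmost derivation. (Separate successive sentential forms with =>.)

S => hSh   [S → h S h]
hSh => hqSqh   [S → q S q]
hqSqh => hqnSnqh   [S → n S n]
hqnSnqh => hqnqSqnqh   [S → q S q]
hqnqSqnqh => hqnqqSqqnqh   [S → q S q]
hqnqqSqqnqh => hqnqqnSnqqnqh   [S → n S n]
hqnqqnSnqqnqh => hqnqqnhShnqqnqh   [S → h S h]
hqnqqnhShnqqnqh => hqnqqnhnSnhnqqnqh   [S → n S n]
hqnqqnhnSnhnqqnqh => hqnqqnhnnSnnhnqqnqh   [S → n S n]
hqnqqnhnnSnnhnqqnqh => hqnqqnhnnnnhnqqnqh   [S → ε]

S=>hSh=>hqSqh=>hqnSnqh=>hqnqSqnqh=>hqnqqSqqnqh=>hqnqqnSnqqnqh=>hqnqqnhShnqqnqh=>hqnqqnhnSnhnqqnqh=>hqnqqnhnnSnnhnqqnqh=>hqnqqnhnnnnhnqqnqh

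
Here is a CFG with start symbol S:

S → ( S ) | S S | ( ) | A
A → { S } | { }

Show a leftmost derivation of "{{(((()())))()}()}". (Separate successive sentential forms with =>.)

S=>A=>{S}=>{SS}=>{AS}=>{{S}S}=>{{SS}S}=>{{(S)S}S}=>{{((S))S}S}=>{{(((S)))S}S}=>{{(((SS)))S}S}=>{{(((()S)))S}S}=>{{(((()())))S}S}=>{{(((()())))()}S}=>{{(((()())))()}()}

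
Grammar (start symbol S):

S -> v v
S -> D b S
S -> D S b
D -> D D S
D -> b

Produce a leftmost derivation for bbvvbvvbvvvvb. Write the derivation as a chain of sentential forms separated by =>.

S => DSb   [S -> D S b]
DSb => DDSSb   [D -> D D S]
DDSSb => DDSDSSb   [D -> D D S]
DDSDSSb => DDSDSDSSb   [D -> D D S]
DDSDSDSSb => bDSDSDSSb   [D -> b]
bDSDSDSSb => bbSDSDSSb   [D -> b]
bbSDSDSSb => bbvvDSDSSb   [S -> v v]
bbvvDSDSSb => bbvvbSDSSb   [D -> b]
bbvvbSDSSb => bbvvbvvDSSb   [S -> v v]
bbvvbvvDSSb => bbvvbvvbSSb   [D -> b]
bbvvbvvbSSb => bbvvbvvbvvSb   [S -> v v]
bbvvbvvbvvSb => bbvvbvvbvvvvb   [S -> v v]

S => DSb => DDSSb => DDSDSSb => DDSDSDSSb => bDSDSDSSb => bbSDSDSSb => bbvvDSDSSb => bbvvbSDSSb => bbvvbvvDSSb => bbvvbvvbSSb => bbvvbvvbvvSb => bbvvbvvbvvvvb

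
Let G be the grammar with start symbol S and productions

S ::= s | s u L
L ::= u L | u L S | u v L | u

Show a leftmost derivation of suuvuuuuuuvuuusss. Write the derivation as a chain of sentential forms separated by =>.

S => suL   [S ::= s u L]
suL => suuvL   [L ::= u v L]
suuvL => suuvuLS   [L ::= u L S]
suuvuLS => suuvuuLS   [L ::= u L]
suuvuuLS => suuvuuuLSS   [L ::= u L S]
suuvuuuLSS => suuvuuuuLSS   [L ::= u L]
suuvuuuuLSS => suuvuuuuuLSS   [L ::= u L]
suuvuuuuuLSS => suuvuuuuuuvLSS   [L ::= u v L]
suuvuuuuuuvLSS => suuvuuuuuuvuLSSS   [L ::= u L S]
suuvuuuuuuvuLSSS => suuvuuuuuuvuuLSSS   [L ::= u L]
suuvuuuuuuvuuLSSS => suuvuuuuuuvuuuSSS   [L ::= u]
suuvuuuuuuvuuuSSS => suuvuuuuuuvuuusSS   [S ::= s]
suuvuuuuuuvuuusSS => suuvuuuuuuvuuussS   [S ::= s]
suuvuuuuuuvuuussS => suuvuuuuuuvuuusss   [S ::= s]

S=>suL=>suuvL=>suuvuLS=>suuvuuLS=>suuvuuuLSS=>suuvuuuuLSS=>suuvuuuuuLSS=>suuvuuuuuuvLSS=>suuvuuuuuuvuLSSS=>suuvuuuuuuvuuLSSS=>suuvuuuuuuvuuuSSS=>suuvuuuuuuvuuusSS=>suuvuuuuuuvuuussS=>suuvuuuuuuvuuusss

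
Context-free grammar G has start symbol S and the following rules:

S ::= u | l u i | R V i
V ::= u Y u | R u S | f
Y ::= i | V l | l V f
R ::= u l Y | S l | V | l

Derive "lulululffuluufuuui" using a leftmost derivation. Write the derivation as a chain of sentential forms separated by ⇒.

S ⇒ RVi ⇒ lVi ⇒ lRuSi ⇒ lVuSi ⇒ luYuuSi ⇒ lulVfuuSi ⇒ lulRuSfuuSi ⇒ lululYuSfuuSi ⇒ lululVluSfuuSi ⇒ lululuYuluSfuuSi ⇒ lulululVfuluSfuuSi ⇒ lulululffuluSfuuSi ⇒ lulululffuluufuuSi ⇒ lulululffuluufuuui

S ⇒ RVi   [S ::= R V i]
RVi ⇒ lVi   [R ::= l]
lVi ⇒ lRuSi   [V ::= R u S]
lRuSi ⇒ lVuSi   [R ::= V]
lVuSi ⇒ luYuuSi   [V ::= u Y u]
luYuuSi ⇒ lulVfuuSi   [Y ::= l V f]
lulVfuuSi ⇒ lulRuSfuuSi   [V ::= R u S]
lulRuSfuuSi ⇒ lululYuSfuuSi   [R ::= u l Y]
lululYuSfuuSi ⇒ lululVluSfuuSi   [Y ::= V l]
lululVluSfuuSi ⇒ lululuYuluSfuuSi   [V ::= u Y u]
lululuYuluSfuuSi ⇒ lulululVfuluSfuuSi   [Y ::= l V f]
lulululVfuluSfuuSi ⇒ lulululffuluSfuuSi   [V ::= f]
lulululffuluSfuuSi ⇒ lulululffuluufuuSi   [S ::= u]
lulululffuluufuuSi ⇒ lulululffuluufuuui   [S ::= u]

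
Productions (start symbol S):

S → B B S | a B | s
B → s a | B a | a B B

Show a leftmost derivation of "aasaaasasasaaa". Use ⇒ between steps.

S ⇒ aB ⇒ aBa ⇒ aBaa ⇒ aaBBaa ⇒ aasaBaa ⇒ aasaaBBaa ⇒ aasaaaBBBaa ⇒ aasaaasaBBaa ⇒ aasaaasasaBaa ⇒ aasaaasasasaaa

S ⇒ aB   [S → a B]
aB ⇒ aBa   [B → B a]
aBa ⇒ aBaa   [B → B a]
aBaa ⇒ aaBBaa   [B → a B B]
aaBBaa ⇒ aasaBaa   [B → s a]
aasaBaa ⇒ aasaaBBaa   [B → a B B]
aasaaBBaa ⇒ aasaaaBBBaa   [B → a B B]
aasaaaBBBaa ⇒ aasaaasaBBaa   [B → s a]
aasaaasaBBaa ⇒ aasaaasasaBaa   [B → s a]
aasaaasasaBaa ⇒ aasaaasasasaaa   [B → s a]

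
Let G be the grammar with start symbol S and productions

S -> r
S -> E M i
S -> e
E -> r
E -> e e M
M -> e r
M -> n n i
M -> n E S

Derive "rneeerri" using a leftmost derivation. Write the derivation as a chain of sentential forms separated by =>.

S => EMi => rMi => rnESi => rneeMSi => rneeerSi => rneeerri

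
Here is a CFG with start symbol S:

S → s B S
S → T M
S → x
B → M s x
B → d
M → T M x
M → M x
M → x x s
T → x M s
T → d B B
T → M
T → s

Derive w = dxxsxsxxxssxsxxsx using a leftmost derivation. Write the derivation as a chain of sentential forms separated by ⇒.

S ⇒ TM ⇒ dBBM ⇒ dMsxBM ⇒ dMxsxBM ⇒ dxxsxsxBM ⇒ dxxsxsxMsxM ⇒ dxxsxsxxxssxM ⇒ dxxsxsxxxssxTMx ⇒ dxxsxsxxxssxsMx ⇒ dxxsxsxxxssxsxxsx

S ⇒ TM   [S → T M]
TM ⇒ dBBM   [T → d B B]
dBBM ⇒ dMsxBM   [B → M s x]
dMsxBM ⇒ dMxsxBM   [M → M x]
dMxsxBM ⇒ dxxsxsxBM   [M → x x s]
dxxsxsxBM ⇒ dxxsxsxMsxM   [B → M s x]
dxxsxsxMsxM ⇒ dxxsxsxxxssxM   [M → x x s]
dxxsxsxxxssxM ⇒ dxxsxsxxxssxTMx   [M → T M x]
dxxsxsxxxssxTMx ⇒ dxxsxsxxxssxsMx   [T → s]
dxxsxsxxxssxsMx ⇒ dxxsxsxxxssxsxxsx   [M → x x s]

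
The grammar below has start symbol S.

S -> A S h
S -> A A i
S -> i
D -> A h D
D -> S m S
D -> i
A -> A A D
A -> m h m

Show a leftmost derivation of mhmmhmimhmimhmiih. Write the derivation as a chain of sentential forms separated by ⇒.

S ⇒ ASh ⇒ AADSh ⇒ AADADSh ⇒ AADADADSh ⇒ mhmADADADSh ⇒ mhmmhmDADADSh ⇒ mhmmhmiADADSh ⇒ mhmmhmimhmDADSh ⇒ mhmmhmimhmiADSh ⇒ mhmmhmimhmimhmDSh ⇒ mhmmhmimhmimhmiSh ⇒ mhmmhmimhmimhmiih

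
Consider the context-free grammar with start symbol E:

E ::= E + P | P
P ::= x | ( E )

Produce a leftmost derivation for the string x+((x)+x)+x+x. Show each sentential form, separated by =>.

E => E+P   [E ::= E + P]
E+P => E+P+P   [E ::= E + P]
E+P+P => E+P+P+P   [E ::= E + P]
E+P+P+P => P+P+P+P   [E ::= P]
P+P+P+P => x+P+P+P   [P ::= x]
x+P+P+P => x+(E)+P+P   [P ::= ( E )]
x+(E)+P+P => x+(E+P)+P+P   [E ::= E + P]
x+(E+P)+P+P => x+(P+P)+P+P   [E ::= P]
x+(P+P)+P+P => x+((E)+P)+P+P   [P ::= ( E )]
x+((E)+P)+P+P => x+((P)+P)+P+P   [E ::= P]
x+((P)+P)+P+P => x+((x)+P)+P+P   [P ::= x]
x+((x)+P)+P+P => x+((x)+x)+P+P   [P ::= x]
x+((x)+x)+P+P => x+((x)+x)+x+P   [P ::= x]
x+((x)+x)+x+P => x+((x)+x)+x+x   [P ::= x]

E=>E+P=>E+P+P=>E+P+P+P=>P+P+P+P=>x+P+P+P=>x+(E)+P+P=>x+(E+P)+P+P=>x+(P+P)+P+P=>x+((E)+P)+P+P=>x+((P)+P)+P+P=>x+((x)+P)+P+P=>x+((x)+x)+P+P=>x+((x)+x)+x+P=>x+((x)+x)+x+x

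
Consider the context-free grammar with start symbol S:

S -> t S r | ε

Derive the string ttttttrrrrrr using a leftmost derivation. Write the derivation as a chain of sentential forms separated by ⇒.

S ⇒ tSr ⇒ ttSrr ⇒ tttSrrr ⇒ ttttSrrrr ⇒ tttttSrrrrr ⇒ ttttttSrrrrrr ⇒ ttttttrrrrrr

S ⇒ tSr   [S -> t S r]
tSr ⇒ ttSrr   [S -> t S r]
ttSrr ⇒ tttSrrr   [S -> t S r]
tttSrrr ⇒ ttttSrrrr   [S -> t S r]
ttttSrrrr ⇒ tttttSrrrrr   [S -> t S r]
tttttSrrrrr ⇒ ttttttSrrrrrr   [S -> t S r]
ttttttSrrrrrr ⇒ ttttttrrrrrr   [S -> ε]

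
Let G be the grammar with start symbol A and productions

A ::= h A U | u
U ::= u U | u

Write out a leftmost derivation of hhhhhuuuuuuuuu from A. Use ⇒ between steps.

A ⇒ hAU   [A ::= h A U]
hAU ⇒ hhAUU   [A ::= h A U]
hhAUU ⇒ hhhAUUU   [A ::= h A U]
hhhAUUU ⇒ hhhhAUUUU   [A ::= h A U]
hhhhAUUUU ⇒ hhhhhAUUUUU   [A ::= h A U]
hhhhhAUUUUU ⇒ hhhhhuUUUUU   [A ::= u]
hhhhhuUUUUU ⇒ hhhhhuuUUUUU   [U ::= u U]
hhhhhuuUUUUU ⇒ hhhhhuuuUUUU   [U ::= u]
hhhhhuuuUUUU ⇒ hhhhhuuuuUUUU   [U ::= u U]
hhhhhuuuuUUUU ⇒ hhhhhuuuuuUUUU   [U ::= u U]
hhhhhuuuuuUUUU ⇒ hhhhhuuuuuuUUU   [U ::= u]
hhhhhuuuuuuUUU ⇒ hhhhhuuuuuuuUU   [U ::= u]
hhhhhuuuuuuuUU ⇒ hhhhhuuuuuuuuU   [U ::= u]
hhhhhuuuuuuuuU ⇒ hhhhhuuuuuuuuu   [U ::= u]

A ⇒ hAU ⇒ hhAUU ⇒ hhhAUUU ⇒ hhhhAUUUU ⇒ hhhhhAUUUUU ⇒ hhhhhuUUUUU ⇒ hhhhhuuUUUUU ⇒ hhhhhuuuUUUU ⇒ hhhhhuuuuUUUU ⇒ hhhhhuuuuuUUUU ⇒ hhhhhuuuuuuUUU ⇒ hhhhhuuuuuuuUU ⇒ hhhhhuuuuuuuuU ⇒ hhhhhuuuuuuuuu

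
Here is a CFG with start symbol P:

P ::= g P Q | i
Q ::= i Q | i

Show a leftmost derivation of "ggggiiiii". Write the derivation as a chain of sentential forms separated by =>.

P => gPQ   [P ::= g P Q]
gPQ => ggPQQ   [P ::= g P Q]
ggPQQ => gggPQQQ   [P ::= g P Q]
gggPQQQ => ggggPQQQQ   [P ::= g P Q]
ggggPQQQQ => ggggiQQQQ   [P ::= i]
ggggiQQQQ => ggggiiQQQ   [Q ::= i]
ggggiiQQQ => ggggiiiQQ   [Q ::= i]
ggggiiiQQ => ggggiiiiQ   [Q ::= i]
ggggiiiiQ => ggggiiiii   [Q ::= i]

P => gPQ => ggPQQ => gggPQQQ => ggggPQQQQ => ggggiQQQQ => ggggiiQQQ => ggggiiiQQ => ggggiiiiQ => ggggiiiii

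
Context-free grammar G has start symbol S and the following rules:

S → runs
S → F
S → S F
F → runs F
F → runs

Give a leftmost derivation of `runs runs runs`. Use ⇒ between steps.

S ⇒ S F   [S → S F]
S F ⇒ runs F   [S → runs]
runs F ⇒ runs runs F   [F → runs F]
runs runs F ⇒ runs runs runs   [F → runs]

S ⇒ S F ⇒ runs F ⇒ runs runs F ⇒ runs runs runs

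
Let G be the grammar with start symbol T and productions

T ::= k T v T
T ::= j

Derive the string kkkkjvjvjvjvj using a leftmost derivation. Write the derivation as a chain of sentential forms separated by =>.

T => kTvT => kkTvTvT => kkkTvTvTvT => kkkkTvTvTvTvT => kkkkjvTvTvTvT => kkkkjvjvTvTvT => kkkkjvjvjvTvT => kkkkjvjvjvjvT => kkkkjvjvjvjvj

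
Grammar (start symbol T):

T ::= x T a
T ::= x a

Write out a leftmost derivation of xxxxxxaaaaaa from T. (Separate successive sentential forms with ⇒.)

T ⇒ xTa ⇒ xxTaa ⇒ xxxTaaa ⇒ xxxxTaaaa ⇒ xxxxxTaaaaa ⇒ xxxxxxaaaaaa

T ⇒ xTa   [T ::= x T a]
xTa ⇒ xxTaa   [T ::= x T a]
xxTaa ⇒ xxxTaaa   [T ::= x T a]
xxxTaaa ⇒ xxxxTaaaa   [T ::= x T a]
xxxxTaaaa ⇒ xxxxxTaaaaa   [T ::= x T a]
xxxxxTaaaaa ⇒ xxxxxxaaaaaa   [T ::= x a]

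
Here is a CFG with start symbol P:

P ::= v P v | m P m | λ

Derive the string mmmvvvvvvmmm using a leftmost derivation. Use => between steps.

P => mPm   [P ::= m P m]
mPm => mmPmm   [P ::= m P m]
mmPmm => mmmPmmm   [P ::= m P m]
mmmPmmm => mmmvPvmmm   [P ::= v P v]
mmmvPvmmm => mmmvvPvvmmm   [P ::= v P v]
mmmvvPvvmmm => mmmvvvPvvvmmm   [P ::= v P v]
mmmvvvPvvvmmm => mmmvvvvvvmmm   [P ::= λ]

P => mPm => mmPmm => mmmPmmm => mmmvPvmmm => mmmvvPvvmmm => mmmvvvPvvvmmm => mmmvvvvvvmmm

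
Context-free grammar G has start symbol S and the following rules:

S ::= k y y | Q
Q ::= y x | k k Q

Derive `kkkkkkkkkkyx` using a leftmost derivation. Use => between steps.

S=>Q=>kkQ=>kkkkQ=>kkkkkkQ=>kkkkkkkkQ=>kkkkkkkkkkQ=>kkkkkkkkkkyx

S => Q   [S ::= Q]
Q => kkQ   [Q ::= k k Q]
kkQ => kkkkQ   [Q ::= k k Q]
kkkkQ => kkkkkkQ   [Q ::= k k Q]
kkkkkkQ => kkkkkkkkQ   [Q ::= k k Q]
kkkkkkkkQ => kkkkkkkkkkQ   [Q ::= k k Q]
kkkkkkkkkkQ => kkkkkkkkkkyx   [Q ::= y x]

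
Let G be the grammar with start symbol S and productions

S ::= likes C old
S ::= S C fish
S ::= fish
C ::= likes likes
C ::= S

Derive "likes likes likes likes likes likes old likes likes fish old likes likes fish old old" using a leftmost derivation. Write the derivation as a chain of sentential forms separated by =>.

S => likes C old => likes S old => likes likes C old old => likes likes S old old => likes likes S C fish old old => likes likes likes C old C fish old old => likes likes likes S old C fish old old => likes likes likes S C fish old C fish old old => likes likes likes likes C old C fish old C fish old old => likes likes likes likes likes likes old C fish old C fish old old => likes likes likes likes likes likes old likes likes fish old C fish old old => likes likes likes likes likes likes old likes likes fish old likes likes fish old old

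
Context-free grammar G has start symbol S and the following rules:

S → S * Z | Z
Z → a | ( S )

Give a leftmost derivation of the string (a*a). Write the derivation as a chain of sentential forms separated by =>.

S => Z   [S → Z]
Z => (S)   [Z → ( S )]
(S) => (S*Z)   [S → S * Z]
(S*Z) => (Z*Z)   [S → Z]
(Z*Z) => (a*Z)   [Z → a]
(a*Z) => (a*a)   [Z → a]

S => Z => (S) => (S*Z) => (Z*Z) => (a*Z) => (a*a)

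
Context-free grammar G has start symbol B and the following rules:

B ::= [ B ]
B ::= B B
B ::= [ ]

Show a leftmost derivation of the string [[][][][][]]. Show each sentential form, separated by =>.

B => [B] => [BB] => [BBB] => [BBBB] => [BBBBB] => [[]BBBB] => [[][]BBB] => [[][][]BB] => [[][][][]B] => [[][][][][]]

B => [B]   [B ::= [ B ]]
[B] => [BB]   [B ::= B B]
[BB] => [BBB]   [B ::= B B]
[BBB] => [BBBB]   [B ::= B B]
[BBBB] => [BBBBB]   [B ::= B B]
[BBBBB] => [[]BBBB]   [B ::= [ ]]
[[]BBBB] => [[][]BBB]   [B ::= [ ]]
[[][]BBB] => [[][][]BB]   [B ::= [ ]]
[[][][]BB] => [[][][][]B]   [B ::= [ ]]
[[][][][]B] => [[][][][][]]   [B ::= [ ]]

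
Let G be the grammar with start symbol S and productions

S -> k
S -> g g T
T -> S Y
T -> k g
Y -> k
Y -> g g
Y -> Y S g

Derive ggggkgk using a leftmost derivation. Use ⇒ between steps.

S⇒ggT⇒ggSY⇒ggggTY⇒ggggkgY⇒ggggkgk

S ⇒ ggT   [S -> g g T]
ggT ⇒ ggSY   [T -> S Y]
ggSY ⇒ ggggTY   [S -> g g T]
ggggTY ⇒ ggggkgY   [T -> k g]
ggggkgY ⇒ ggggkgk   [Y -> k]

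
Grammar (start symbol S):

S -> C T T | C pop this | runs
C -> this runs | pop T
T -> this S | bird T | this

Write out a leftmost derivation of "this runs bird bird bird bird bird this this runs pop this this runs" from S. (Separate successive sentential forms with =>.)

S => C T T => this runs T T => this runs bird T T => this runs bird bird T T => this runs bird bird bird T T => this runs bird bird bird bird T T => this runs bird bird bird bird bird T T => this runs bird bird bird bird bird this S T => this runs bird bird bird bird bird this C pop this T => this runs bird bird bird bird bird this this runs pop this T => this runs bird bird bird bird bird this this runs pop this this S => this runs bird bird bird bird bird this this runs pop this this runs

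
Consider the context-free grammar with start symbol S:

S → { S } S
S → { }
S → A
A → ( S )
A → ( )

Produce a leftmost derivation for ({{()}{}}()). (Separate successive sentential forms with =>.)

S => A   [S → A]
A => (S)   [A → ( S )]
(S) => ({S}S)   [S → { S } S]
({S}S) => ({{S}S}S)   [S → { S } S]
({{S}S}S) => ({{A}S}S)   [S → A]
({{A}S}S) => ({{()}S}S)   [A → ( )]
({{()}S}S) => ({{()}{}}S)   [S → { }]
({{()}{}}S) => ({{()}{}}A)   [S → A]
({{()}{}}A) => ({{()}{}}())   [A → ( )]

S=>A=>(S)=>({S}S)=>({{S}S}S)=>({{A}S}S)=>({{()}S}S)=>({{()}{}}S)=>({{()}{}}A)=>({{()}{}}())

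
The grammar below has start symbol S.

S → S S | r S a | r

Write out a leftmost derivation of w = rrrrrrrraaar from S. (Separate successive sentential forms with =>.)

S=>SS=>rSaS=>rrSaaS=>rrrSaaaS=>rrrSSaaaS=>rrrSSSaaaS=>rrrSSSSaaaS=>rrrSSSSSaaaS=>rrrrSSSSaaaS=>rrrrrSSSaaaS=>rrrrrrSSaaaS=>rrrrrrrSaaaS=>rrrrrrrraaaS=>rrrrrrrraaar

S => SS   [S → S S]
SS => rSaS   [S → r S a]
rSaS => rrSaaS   [S → r S a]
rrSaaS => rrrSaaaS   [S → r S a]
rrrSaaaS => rrrSSaaaS   [S → S S]
rrrSSaaaS => rrrSSSaaaS   [S → S S]
rrrSSSaaaS => rrrSSSSaaaS   [S → S S]
rrrSSSSaaaS => rrrSSSSSaaaS   [S → S S]
rrrSSSSSaaaS => rrrrSSSSaaaS   [S → r]
rrrrSSSSaaaS => rrrrrSSSaaaS   [S → r]
rrrrrSSSaaaS => rrrrrrSSaaaS   [S → r]
rrrrrrSSaaaS => rrrrrrrSaaaS   [S → r]
rrrrrrrSaaaS => rrrrrrrraaaS   [S → r]
rrrrrrrraaaS => rrrrrrrraaar   [S → r]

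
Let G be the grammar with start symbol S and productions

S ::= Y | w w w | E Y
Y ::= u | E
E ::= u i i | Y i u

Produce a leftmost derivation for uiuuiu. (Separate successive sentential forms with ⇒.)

S ⇒ EY   [S ::= E Y]
EY ⇒ YiuY   [E ::= Y i u]
YiuY ⇒ uiuY   [Y ::= u]
uiuY ⇒ uiuE   [Y ::= E]
uiuE ⇒ uiuYiu   [E ::= Y i u]
uiuYiu ⇒ uiuuiu   [Y ::= u]

S ⇒ EY ⇒ YiuY ⇒ uiuY ⇒ uiuE ⇒ uiuYiu ⇒ uiuuiu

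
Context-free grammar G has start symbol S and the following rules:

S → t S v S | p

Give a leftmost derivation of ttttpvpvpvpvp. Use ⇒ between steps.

S ⇒ tSvS ⇒ ttSvSvS ⇒ tttSvSvSvS ⇒ ttttSvSvSvSvS ⇒ ttttpvSvSvSvS ⇒ ttttpvpvSvSvS ⇒ ttttpvpvpvSvS ⇒ ttttpvpvpvpvS ⇒ ttttpvpvpvpvp

S ⇒ tSvS   [S → t S v S]
tSvS ⇒ ttSvSvS   [S → t S v S]
ttSvSvS ⇒ tttSvSvSvS   [S → t S v S]
tttSvSvSvS ⇒ ttttSvSvSvSvS   [S → t S v S]
ttttSvSvSvSvS ⇒ ttttpvSvSvSvS   [S → p]
ttttpvSvSvSvS ⇒ ttttpvpvSvSvS   [S → p]
ttttpvpvSvSvS ⇒ ttttpvpvpvSvS   [S → p]
ttttpvpvpvSvS ⇒ ttttpvpvpvpvS   [S → p]
ttttpvpvpvpvS ⇒ ttttpvpvpvpvp   [S → p]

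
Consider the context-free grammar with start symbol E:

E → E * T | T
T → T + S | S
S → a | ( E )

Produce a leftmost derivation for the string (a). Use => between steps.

E=>T=>S=>(E)=>(T)=>(S)=>(a)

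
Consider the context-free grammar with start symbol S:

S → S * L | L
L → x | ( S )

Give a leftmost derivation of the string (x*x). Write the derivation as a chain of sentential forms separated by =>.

S => L   [S → L]
L => (S)   [L → ( S )]
(S) => (S*L)   [S → S * L]
(S*L) => (L*L)   [S → L]
(L*L) => (x*L)   [L → x]
(x*L) => (x*x)   [L → x]

S => L => (S) => (S*L) => (L*L) => (x*L) => (x*x)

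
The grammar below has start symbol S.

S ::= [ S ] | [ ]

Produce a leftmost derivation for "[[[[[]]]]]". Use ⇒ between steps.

S⇒[S]⇒[[S]]⇒[[[S]]]⇒[[[[S]]]]⇒[[[[[]]]]]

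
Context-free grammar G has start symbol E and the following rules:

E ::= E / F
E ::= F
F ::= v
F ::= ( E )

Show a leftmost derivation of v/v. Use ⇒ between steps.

E⇒E/F⇒F/F⇒v/F⇒v/v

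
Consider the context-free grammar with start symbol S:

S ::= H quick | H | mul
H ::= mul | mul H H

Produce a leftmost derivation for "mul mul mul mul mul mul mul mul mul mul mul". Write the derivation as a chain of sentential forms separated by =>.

S => H => mul H H => mul mul H H H => mul mul mul H H => mul mul mul mul H => mul mul mul mul mul H H => mul mul mul mul mul mul H H H => mul mul mul mul mul mul mul H H H H => mul mul mul mul mul mul mul mul H H H => mul mul mul mul mul mul mul mul mul H H => mul mul mul mul mul mul mul mul mul mul H => mul mul mul mul mul mul mul mul mul mul mul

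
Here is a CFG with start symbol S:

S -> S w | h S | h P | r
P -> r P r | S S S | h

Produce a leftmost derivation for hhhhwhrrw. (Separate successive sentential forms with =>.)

S => hS   [S -> h S]
hS => hSw   [S -> S w]
hSw => hhPw   [S -> h P]
hhPw => hhSSSw   [P -> S S S]
hhSSSw => hhSwSSw   [S -> S w]
hhSwSSw => hhhPwSSw   [S -> h P]
hhhPwSSw => hhhhwSSw   [P -> h]
hhhhwSSw => hhhhwhSSw   [S -> h S]
hhhhwhSSw => hhhhwhrSw   [S -> r]
hhhhwhrSw => hhhhwhrrw   [S -> r]

S => hS => hSw => hhPw => hhSSSw => hhSwSSw => hhhPwSSw => hhhhwSSw => hhhhwhSSw => hhhhwhrSw => hhhhwhrrw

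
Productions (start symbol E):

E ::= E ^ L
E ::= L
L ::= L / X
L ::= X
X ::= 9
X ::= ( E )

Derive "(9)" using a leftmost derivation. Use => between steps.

E => L   [E ::= L]
L => X   [L ::= X]
X => (E)   [X ::= ( E )]
(E) => (L)   [E ::= L]
(L) => (X)   [L ::= X]
(X) => (9)   [X ::= 9]

E=>L=>X=>(E)=>(L)=>(X)=>(9)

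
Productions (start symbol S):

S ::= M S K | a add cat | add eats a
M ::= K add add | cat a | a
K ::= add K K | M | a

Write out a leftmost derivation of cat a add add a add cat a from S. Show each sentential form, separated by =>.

S => M S K   [S ::= M S K]
M S K => K add add S K   [M ::= K add add]
K add add S K => M add add S K   [K ::= M]
M add add S K => cat a add add S K   [M ::= cat a]
cat a add add S K => cat a add add a add cat K   [S ::= a add cat]
cat a add add a add cat K => cat a add add a add cat a   [K ::= a]

S => M S K => K add add S K => M add add S K => cat a add add S K => cat a add add a add cat K => cat a add add a add cat a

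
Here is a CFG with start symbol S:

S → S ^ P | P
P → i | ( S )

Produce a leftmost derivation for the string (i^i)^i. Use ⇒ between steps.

S ⇒ S^P ⇒ P^P ⇒ (S)^P ⇒ (S^P)^P ⇒ (P^P)^P ⇒ (i^P)^P ⇒ (i^i)^P ⇒ (i^i)^i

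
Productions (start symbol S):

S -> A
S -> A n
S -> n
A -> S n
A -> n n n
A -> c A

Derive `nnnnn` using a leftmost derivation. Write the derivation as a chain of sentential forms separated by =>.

S=>A=>Sn=>An=>Snn=>Ann=>Snnn=>Annn=>Snnnn=>nnnnn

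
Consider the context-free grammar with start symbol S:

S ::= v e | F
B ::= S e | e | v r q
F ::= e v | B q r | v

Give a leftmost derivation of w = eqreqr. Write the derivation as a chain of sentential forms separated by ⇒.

S⇒F⇒Bqr⇒Seqr⇒Feqr⇒Bqreqr⇒eqreqr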